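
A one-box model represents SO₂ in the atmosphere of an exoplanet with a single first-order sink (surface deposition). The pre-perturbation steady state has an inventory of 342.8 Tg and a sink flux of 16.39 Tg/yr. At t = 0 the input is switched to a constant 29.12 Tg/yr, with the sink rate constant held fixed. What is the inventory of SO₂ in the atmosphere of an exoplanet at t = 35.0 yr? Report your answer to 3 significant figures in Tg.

559 Tg

Residence time τ = M₀/F₀ = 20.92 yr. The eventual steady state is M_∞ = M₀·(F₁/F₀) = 342.8 × 29.12/16.39 = 609.05 Tg.
The anomaly ΔM(t) = M(t) − M_∞ decays as ΔM₀·e^(−t/τ) with ΔM₀ = 342.8 − 609.05 = −266.3 Tg.
At t = 35.0 yr, e^(−t/τ) = e^(−1.673) = 0.1876, so ΔM = −49.95 Tg and M = 609.05 − 49.95 = 559.10 Tg.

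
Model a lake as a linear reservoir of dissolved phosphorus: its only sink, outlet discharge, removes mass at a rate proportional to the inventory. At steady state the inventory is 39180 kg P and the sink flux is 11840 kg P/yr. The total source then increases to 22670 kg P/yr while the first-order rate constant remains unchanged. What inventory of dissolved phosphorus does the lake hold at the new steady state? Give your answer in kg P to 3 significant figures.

Rate constant k = F/M = 11840 / 39180 = 0.3022 yr⁻¹.
At the new steady state, source = k·M_new ⇒ M_new = 22670 / 0.3022 = 75020 kg P.
(Equivalently M_new = M × F_new/F_old = 39180 × 22670/11840.)

75000 kg P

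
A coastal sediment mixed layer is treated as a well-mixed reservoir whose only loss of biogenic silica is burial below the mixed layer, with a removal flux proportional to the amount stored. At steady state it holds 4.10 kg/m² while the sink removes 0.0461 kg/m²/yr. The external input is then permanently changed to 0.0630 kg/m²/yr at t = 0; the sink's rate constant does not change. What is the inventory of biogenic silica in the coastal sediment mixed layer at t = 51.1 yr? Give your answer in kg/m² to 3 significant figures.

The sink rate constant is k = F₀/M₀ = 0.0461/4.10 = 0.01124 yr⁻¹.
Solving dM/dt = F₁ − kM with M(0) = M₀ gives M(t) = F₁/k + (M₀ − F₁/k)·e^(−kt).
F₁/k = 0.0630/0.01124 = 5.6030 kg/m²; kt = 0.01124 × 51.1 = 0.5746, e^(−kt) = 0.5630.
M(51.1) = 5.6030 + (4.10 − 5.6030) × 0.5630 = 5.6030 − 0.8461 = 4.7569 kg/m².

4.76 kg/m²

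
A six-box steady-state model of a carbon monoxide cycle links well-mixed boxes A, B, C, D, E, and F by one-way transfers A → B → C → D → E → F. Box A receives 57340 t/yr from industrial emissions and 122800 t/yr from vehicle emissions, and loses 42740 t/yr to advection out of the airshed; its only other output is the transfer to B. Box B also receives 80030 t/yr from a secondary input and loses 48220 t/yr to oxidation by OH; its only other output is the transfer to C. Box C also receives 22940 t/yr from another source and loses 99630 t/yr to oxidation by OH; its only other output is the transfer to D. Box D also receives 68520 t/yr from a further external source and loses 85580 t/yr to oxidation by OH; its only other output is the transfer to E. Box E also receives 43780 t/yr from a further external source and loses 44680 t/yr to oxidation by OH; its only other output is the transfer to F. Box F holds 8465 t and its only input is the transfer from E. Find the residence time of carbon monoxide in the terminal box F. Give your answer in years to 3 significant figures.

Box A: F(A→B) = (57340 + 122800) − 42740 = 137400 t/yr.
Box B: F(B→C) = (137400 + 80030) − 48220 = 169210 t/yr.
Box C: F(C→D) = (169210 + 22940) − 99630 = 92520 t/yr.
Box D: F(D→E) = (92520 + 68520) − 85580 = 75460 t/yr.
Box E: F(E→F) = (75460 + 43780) − 44680 = 74560 t/yr.
Box F throughput = its input = 74560 t/yr; τ = 8465 / 74560 = 0.1135 yr.

0.114 yr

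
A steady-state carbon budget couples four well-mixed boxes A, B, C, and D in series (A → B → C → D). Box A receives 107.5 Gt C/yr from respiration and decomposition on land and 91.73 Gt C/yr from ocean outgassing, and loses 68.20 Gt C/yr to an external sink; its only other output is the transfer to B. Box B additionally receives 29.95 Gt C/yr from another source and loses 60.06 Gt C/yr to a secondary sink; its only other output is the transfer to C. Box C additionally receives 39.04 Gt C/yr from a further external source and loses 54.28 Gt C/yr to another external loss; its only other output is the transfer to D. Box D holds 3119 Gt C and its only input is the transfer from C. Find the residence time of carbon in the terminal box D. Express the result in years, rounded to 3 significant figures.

36.4 yr

Box A: F(A→B) = (107.5 + 91.73) − 68.20 = 131.03 Gt C/yr.
Box B: F(B→C) = (131.03 + 29.95) − 60.06 = 100.92 Gt C/yr.
Box C: F(C→D) = (100.92 + 39.04) − 54.28 = 85.680 Gt C/yr.
Box D throughput = its input = 85.680 Gt C/yr; τ = 3119 / 85.680 = 36.40 yr.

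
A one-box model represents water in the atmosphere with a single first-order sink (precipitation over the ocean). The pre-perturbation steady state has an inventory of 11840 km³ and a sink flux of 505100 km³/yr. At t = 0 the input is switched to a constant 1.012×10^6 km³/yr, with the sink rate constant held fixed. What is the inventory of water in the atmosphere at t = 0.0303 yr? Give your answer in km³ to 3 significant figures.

The sink rate constant is k = F₀/M₀ = 505100/11840 = 42.66 yr⁻¹.
Solving dM/dt = F₁ − kM with M(0) = M₀ gives M(t) = F₁/k + (M₀ − F₁/k)·e^(−kt).
F₁/k = 1.012×10^6/42.66 = 23722 km³; kt = 42.66 × 0.0303 = 1.293, e^(−kt) = 0.2746.
M(0.0303) = 23722 + (11840 − 23722) × 0.2746 = 23722 − 3262 = 20460 km³.

20500 km³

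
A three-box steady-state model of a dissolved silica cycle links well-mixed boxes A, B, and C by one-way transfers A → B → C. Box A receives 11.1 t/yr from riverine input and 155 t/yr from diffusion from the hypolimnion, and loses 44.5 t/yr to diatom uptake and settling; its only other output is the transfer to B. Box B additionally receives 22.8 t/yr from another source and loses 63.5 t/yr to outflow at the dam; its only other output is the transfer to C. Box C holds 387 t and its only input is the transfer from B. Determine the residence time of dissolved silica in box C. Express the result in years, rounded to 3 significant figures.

4.78 yr

Box A: F(A→B) = (11.1 + 155) − 44.5 = 121.60 t/yr.
Box B: F(B→C) = (121.60 + 22.8) − 63.5 = 80.900 t/yr.
Box C throughput = its input = 80.900 t/yr; τ = 387 / 80.900 = 4.784 yr.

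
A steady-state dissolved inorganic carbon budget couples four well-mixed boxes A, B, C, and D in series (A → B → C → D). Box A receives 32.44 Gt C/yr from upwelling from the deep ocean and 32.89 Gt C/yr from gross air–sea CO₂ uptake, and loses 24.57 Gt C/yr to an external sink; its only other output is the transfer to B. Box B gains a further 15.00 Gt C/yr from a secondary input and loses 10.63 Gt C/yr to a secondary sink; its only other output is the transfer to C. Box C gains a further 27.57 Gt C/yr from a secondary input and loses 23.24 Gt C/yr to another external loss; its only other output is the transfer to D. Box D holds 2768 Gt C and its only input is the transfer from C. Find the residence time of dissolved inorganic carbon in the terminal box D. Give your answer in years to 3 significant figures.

Box A: F(A→B) = (32.44 + 32.89) − 24.57 = 40.760 Gt C/yr.
Box B: F(B→C) = (40.760 + 15.00) − 10.63 = 45.130 Gt C/yr.
Box C: F(C→D) = (45.130 + 27.57) − 23.24 = 49.460 Gt C/yr.
Box D throughput = its input = 49.460 Gt C/yr; τ = 2768 / 49.460 = 55.96 yr.

56.0 yr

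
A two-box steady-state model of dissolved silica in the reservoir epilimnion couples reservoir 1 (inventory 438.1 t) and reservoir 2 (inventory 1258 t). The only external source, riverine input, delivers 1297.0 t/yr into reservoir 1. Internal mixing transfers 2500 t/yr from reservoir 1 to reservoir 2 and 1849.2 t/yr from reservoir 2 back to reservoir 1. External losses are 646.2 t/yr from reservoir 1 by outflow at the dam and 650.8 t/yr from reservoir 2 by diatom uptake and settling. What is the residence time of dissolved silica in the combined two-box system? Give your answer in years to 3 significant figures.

1.31 yr

Residence time in the combined system uses the total inventory and the total *external* removal — internal exchanges between the two boxes cancel.
M_total = 438.1 + 1258 = 1696.1 t.
ΣF_external_out = 646.2 + 650.8 = 1297.0 t/yr.
τ = M_total / ΣF_ext = 1696.1 / 1297.0 = 1.308 yr.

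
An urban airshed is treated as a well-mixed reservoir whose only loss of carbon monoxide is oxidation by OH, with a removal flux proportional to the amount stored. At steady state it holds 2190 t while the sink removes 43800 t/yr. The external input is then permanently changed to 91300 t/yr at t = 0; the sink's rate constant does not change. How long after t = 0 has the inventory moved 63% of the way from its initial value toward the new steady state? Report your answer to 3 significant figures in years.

0.0497 yr

τ = M₀/F₀ = 2190/43800 = 0.05000 yr.
The remaining gap fraction is e^(−t/τ); 63% covered ⇒ e^(−t/τ) = 0.370.
t = −τ ln(0.370) = 0.05000 × 0.9943 = 0.04971 yr.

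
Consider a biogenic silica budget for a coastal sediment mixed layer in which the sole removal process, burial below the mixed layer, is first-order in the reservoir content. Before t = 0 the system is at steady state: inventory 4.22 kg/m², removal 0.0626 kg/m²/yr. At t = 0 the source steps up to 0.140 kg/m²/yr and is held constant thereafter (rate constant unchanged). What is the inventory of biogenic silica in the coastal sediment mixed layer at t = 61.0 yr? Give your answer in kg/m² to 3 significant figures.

τ = M₀/F₀ = 4.22/0.0626 = 67.41 yr; rate constant k = 1/τ.
New steady state M_∞ = F₁/k = F₁·τ = 0.140 × 67.41 = 9.4377 kg/m².
M(t) = M_∞ + (M₀ − M_∞)·e^(−t/τ); t/τ = 61.0/67.41 = 0.9049, so e^(−t/τ) = 0.4046.
M(t) = 9.4377 − 5.218 × 0.4046 = 7.3267 kg/m².

7.33 kg/m²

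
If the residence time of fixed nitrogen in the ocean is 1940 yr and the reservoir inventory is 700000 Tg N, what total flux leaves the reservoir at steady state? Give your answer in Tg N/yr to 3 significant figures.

F = M / τ = 700000 / 1940 = 360.8 Tg N/yr.

361 Tg N/yr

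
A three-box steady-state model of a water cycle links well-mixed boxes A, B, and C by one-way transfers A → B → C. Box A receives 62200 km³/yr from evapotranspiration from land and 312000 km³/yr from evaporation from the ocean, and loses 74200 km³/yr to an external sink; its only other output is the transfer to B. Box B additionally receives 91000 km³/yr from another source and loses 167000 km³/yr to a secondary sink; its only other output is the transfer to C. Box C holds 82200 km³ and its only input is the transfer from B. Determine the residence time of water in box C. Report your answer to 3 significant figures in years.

0.367 yr

Box A: F(A→B) = (62200 + 312000) − 74200 = 300000 km³/yr.
Box B: F(B→C) = (300000 + 91000) − 167000 = 224000 km³/yr.
Box C throughput = its input = 224000 km³/yr; τ = 82200 / 224000 = 0.3670 yr.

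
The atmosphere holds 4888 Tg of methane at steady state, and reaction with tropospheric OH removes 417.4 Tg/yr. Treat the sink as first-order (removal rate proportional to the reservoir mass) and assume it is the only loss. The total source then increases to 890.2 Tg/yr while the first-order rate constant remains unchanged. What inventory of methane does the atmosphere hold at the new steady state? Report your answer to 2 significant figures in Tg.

10000 Tg

Rate constant k = F/M = 417.4 / 4888 = 0.08539 yr⁻¹.
At the new steady state, source = k·M_new ⇒ M_new = 890.2 / 0.08539 = 10420 Tg.
(Equivalently M_new = M × F_new/F_old = 4888 × 890.2/417.4.)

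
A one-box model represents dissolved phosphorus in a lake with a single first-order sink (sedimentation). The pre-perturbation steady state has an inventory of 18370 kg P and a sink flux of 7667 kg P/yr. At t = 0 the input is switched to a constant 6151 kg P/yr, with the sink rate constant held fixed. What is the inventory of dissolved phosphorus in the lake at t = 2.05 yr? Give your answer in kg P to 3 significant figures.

16300 kg P

τ = M₀/F₀ = 18370/7667 = 2.396 yr; rate constant k = 1/τ.
New steady state M_∞ = F₁/k = F₁·τ = 6151 × 2.396 = 14738 kg P.
M(t) = M_∞ + (M₀ − M_∞)·e^(−t/τ); t/τ = 2.05/2.396 = 0.8556, so e^(−t/τ) = 0.4250.
M(t) = 14738 + 3632 × 0.4250 = 16282 kg P.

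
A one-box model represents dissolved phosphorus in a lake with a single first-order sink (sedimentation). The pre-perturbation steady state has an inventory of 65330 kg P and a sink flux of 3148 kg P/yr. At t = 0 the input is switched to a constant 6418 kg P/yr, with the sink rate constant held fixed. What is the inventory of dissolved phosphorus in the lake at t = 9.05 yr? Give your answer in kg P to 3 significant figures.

89300 kg P

Residence time τ = M₀/F₀ = 20.75 yr. The eventual steady state is M_∞ = M₀·(F₁/F₀) = 65330 × 6418/3148 = 133190 kg P.
The anomaly ΔM(t) = M(t) − M_∞ decays as ΔM₀·e^(−t/τ) with ΔM₀ = 65330 − 133190 = −67860 kg P.
At t = 9.05 yr, e^(−t/τ) = e^(−0.4361) = 0.6466, so ΔM = −43880 kg P and M = 133190 − 43880 = 89315 kg P.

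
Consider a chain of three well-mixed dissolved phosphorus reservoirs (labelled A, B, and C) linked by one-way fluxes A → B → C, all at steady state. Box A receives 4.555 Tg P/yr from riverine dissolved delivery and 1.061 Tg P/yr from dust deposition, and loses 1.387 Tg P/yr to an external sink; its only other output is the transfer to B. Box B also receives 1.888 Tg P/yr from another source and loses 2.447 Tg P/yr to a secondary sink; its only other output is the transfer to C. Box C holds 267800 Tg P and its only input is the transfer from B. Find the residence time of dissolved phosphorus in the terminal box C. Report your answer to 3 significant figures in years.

73000 yr

Box A: F(A→B) = (4.555 + 1.061) − 1.387 = 4.2290 Tg P/yr.
Box B: F(B→C) = (4.2290 + 1.888) − 2.447 = 3.6700 Tg P/yr.
Box C throughput = its input = 3.6700 Tg P/yr; τ = 267800 / 3.6700 = 72970 yr.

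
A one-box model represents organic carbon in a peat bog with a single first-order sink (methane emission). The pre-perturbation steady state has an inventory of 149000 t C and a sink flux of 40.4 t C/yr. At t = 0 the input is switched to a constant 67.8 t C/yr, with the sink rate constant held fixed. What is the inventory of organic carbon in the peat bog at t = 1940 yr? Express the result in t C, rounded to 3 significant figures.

190000 t C

Residence time τ = M₀/F₀ = 3688 yr. The eventual steady state is M_∞ = M₀·(F₁/F₀) = 149000 × 67.8/40.4 = 250050 t C.
The anomaly ΔM(t) = M(t) − M_∞ decays as ΔM₀·e^(−t/τ) with ΔM₀ = 149000 − 250050 = −101100 t C.
At t = 1940 yr, e^(−t/τ) = e^(−0.5260) = 0.5910, so ΔM = −59720 t C and M = 250050 − 59720 = 190340 t C.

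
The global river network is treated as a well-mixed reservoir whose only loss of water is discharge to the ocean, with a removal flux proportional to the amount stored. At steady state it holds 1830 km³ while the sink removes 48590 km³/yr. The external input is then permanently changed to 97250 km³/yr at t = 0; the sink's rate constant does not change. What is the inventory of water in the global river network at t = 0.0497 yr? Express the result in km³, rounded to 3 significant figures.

3170 km³

The sink rate constant is k = F₀/M₀ = 48590/1830 = 26.55 yr⁻¹.
Solving dM/dt = F₁ − kM with M(0) = M₀ gives M(t) = F₁/k + (M₀ − F₁/k)·e^(−kt).
F₁/k = 97250/26.55 = 3662.6 km³; kt = 26.55 × 0.0497 = 1.320, e^(−kt) = 0.2672.
M(0.0497) = 3662.6 + (1830 − 3662.6) × 0.2672 = 3662.6 − 489.7 = 3172.9 km³.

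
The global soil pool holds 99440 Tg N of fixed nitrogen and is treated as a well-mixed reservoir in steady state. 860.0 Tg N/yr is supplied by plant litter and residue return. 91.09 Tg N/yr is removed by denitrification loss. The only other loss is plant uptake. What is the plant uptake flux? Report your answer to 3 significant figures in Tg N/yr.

At steady state ΣF_in = ΣF_out.
ΣF_in = 860.00 Tg N/yr.
Plant uptake flux = ΣF_in − (91.09) = 860.00 − 91.09 = 768.9 Tg N/yr.

769 Tg N/yr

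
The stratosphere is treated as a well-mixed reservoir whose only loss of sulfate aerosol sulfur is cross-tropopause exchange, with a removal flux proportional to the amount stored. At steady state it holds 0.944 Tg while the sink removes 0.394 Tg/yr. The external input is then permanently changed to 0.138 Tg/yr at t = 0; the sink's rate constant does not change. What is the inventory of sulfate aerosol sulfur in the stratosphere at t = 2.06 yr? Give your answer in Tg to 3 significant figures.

Residence time τ = M₀/F₀ = 2.396 yr. The eventual steady state is M_∞ = M₀·(F₁/F₀) = 0.944 × 0.138/0.394 = 0.33064 Tg.
The anomaly ΔM(t) = M(t) − M_∞ decays as ΔM₀·e^(−t/τ) with ΔM₀ = 0.944 − 0.33064 = 0.6134 Tg.
At t = 2.06 yr, e^(−t/τ) = e^(−0.8598) = 0.4233, so ΔM = 0.2596 Tg and M = 0.33064 + 0.2596 = 0.59025 Tg.

0.590 Tg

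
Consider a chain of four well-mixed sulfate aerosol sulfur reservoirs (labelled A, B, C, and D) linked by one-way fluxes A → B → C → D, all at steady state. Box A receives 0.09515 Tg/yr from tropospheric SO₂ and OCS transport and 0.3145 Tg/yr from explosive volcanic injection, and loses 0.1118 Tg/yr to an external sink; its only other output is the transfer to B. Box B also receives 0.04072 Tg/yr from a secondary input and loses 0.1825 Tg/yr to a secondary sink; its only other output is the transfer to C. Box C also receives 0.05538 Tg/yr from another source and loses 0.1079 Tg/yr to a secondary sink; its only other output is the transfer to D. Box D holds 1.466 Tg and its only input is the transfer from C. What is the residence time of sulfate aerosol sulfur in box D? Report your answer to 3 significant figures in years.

Box A: F(A→B) = (0.09515 + 0.3145) − 0.1118 = 0.29785 Tg/yr.
Box B: F(B→C) = (0.29785 + 0.04072) − 0.1825 = 0.15607 Tg/yr.
Box C: F(C→D) = (0.15607 + 0.05538) − 0.1079 = 0.10355 Tg/yr.
Box D throughput = its input = 0.10355 Tg/yr; τ = 1.466 / 0.10355 = 14.16 yr.

14.2 yr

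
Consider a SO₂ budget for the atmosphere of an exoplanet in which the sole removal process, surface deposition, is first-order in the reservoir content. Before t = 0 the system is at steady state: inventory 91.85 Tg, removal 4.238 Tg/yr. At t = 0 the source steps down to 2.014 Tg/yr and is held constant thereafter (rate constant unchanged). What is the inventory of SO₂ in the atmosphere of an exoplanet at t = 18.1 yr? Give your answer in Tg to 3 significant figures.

The sink rate constant is k = F₀/M₀ = 4.238/91.85 = 0.04614 yr⁻¹.
Solving dM/dt = F₁ − kM with M(0) = M₀ gives M(t) = F₁/k + (M₀ − F₁/k)·e^(−kt).
F₁/k = 2.014/0.04614 = 43.649 Tg; kt = 0.04614 × 18.1 = 0.8351, e^(−kt) = 0.4338.
M(18.1) = 43.649 + (91.85 − 43.649) × 0.4338 = 43.649 + 20.91 = 64.559 Tg.

64.6 Tg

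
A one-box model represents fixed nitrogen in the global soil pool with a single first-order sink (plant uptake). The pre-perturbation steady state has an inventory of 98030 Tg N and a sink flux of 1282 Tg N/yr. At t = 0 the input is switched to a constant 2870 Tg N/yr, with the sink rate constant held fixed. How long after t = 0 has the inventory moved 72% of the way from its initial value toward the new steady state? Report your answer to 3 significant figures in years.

τ = M₀/F₀ = 98030/1282 = 76.47 yr.
The remaining gap fraction is e^(−t/τ); 72% covered ⇒ e^(−t/τ) = 0.280.
t = −τ ln(0.280) = 76.47 × 1.273 = 97.34 yr.

97.3 yr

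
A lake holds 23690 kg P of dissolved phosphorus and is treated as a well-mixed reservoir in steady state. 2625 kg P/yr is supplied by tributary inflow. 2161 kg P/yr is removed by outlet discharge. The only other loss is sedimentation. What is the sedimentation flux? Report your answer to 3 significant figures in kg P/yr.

At steady state ΣF_in = ΣF_out.
ΣF_in = 2625.0 kg P/yr.
Sedimentation flux = ΣF_in − (2161) = 2625.0 − 2161 = 464.0 kg P/yr.

464 kg P/yr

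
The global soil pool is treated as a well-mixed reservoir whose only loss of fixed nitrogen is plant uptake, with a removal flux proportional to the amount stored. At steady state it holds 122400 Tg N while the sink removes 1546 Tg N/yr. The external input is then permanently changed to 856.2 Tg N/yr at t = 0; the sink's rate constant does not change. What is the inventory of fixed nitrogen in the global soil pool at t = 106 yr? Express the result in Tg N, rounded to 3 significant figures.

82100 Tg N

τ = M₀/F₀ = 122400/1546 = 79.17 yr; rate constant k = 1/τ.
New steady state M_∞ = F₁/k = F₁·τ = 856.2 × 79.17 = 67787 Tg N.
M(t) = M_∞ + (M₀ − M_∞)·e^(−t/τ); t/τ = 106/79.17 = 1.339, so e^(−t/τ) = 0.2621.
M(t) = 67787 + 54610 × 0.2621 = 82104 Tg N.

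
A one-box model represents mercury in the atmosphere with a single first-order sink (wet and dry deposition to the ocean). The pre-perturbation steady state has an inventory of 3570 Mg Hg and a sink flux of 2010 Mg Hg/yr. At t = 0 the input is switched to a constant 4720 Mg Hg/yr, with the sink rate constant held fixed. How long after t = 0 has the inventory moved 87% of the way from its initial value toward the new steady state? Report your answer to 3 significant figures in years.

3.62 yr

τ = M₀/F₀ = 3570/2010 = 1.776 yr.
The remaining gap fraction is e^(−t/τ); 87% covered ⇒ e^(−t/τ) = 0.130.
t = −τ ln(0.130) = 1.776 × 2.040 = 3.624 yr.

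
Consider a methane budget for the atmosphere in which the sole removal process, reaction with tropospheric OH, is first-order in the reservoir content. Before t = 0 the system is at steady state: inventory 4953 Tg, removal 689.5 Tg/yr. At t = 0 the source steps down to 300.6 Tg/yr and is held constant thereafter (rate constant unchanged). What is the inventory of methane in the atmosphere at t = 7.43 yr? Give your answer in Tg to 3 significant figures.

3150 Tg

Residence time τ = M₀/F₀ = 7.183 yr. The eventual steady state is M_∞ = M₀·(F₁/F₀) = 4953 × 300.6/689.5 = 2159.3 Tg.
The anomaly ΔM(t) = M(t) − M_∞ decays as ΔM₀·e^(−t/τ) with ΔM₀ = 4953 − 2159.3 = 2794 Tg.
At t = 7.43 yr, e^(−t/τ) = e^(−1.034) = 0.3555, so ΔM = 993.1 Tg and M = 2159.3 + 993.1 = 3152.4 Tg.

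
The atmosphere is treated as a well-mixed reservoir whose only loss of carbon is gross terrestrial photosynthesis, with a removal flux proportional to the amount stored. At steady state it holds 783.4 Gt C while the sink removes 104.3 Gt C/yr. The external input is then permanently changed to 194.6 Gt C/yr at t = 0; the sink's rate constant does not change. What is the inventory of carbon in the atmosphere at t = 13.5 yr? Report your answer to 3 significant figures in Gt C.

Residence time τ = M₀/F₀ = 7.511 yr. The eventual steady state is M_∞ = M₀·(F₁/F₀) = 783.4 × 194.6/104.3 = 1461.6 Gt C.
The anomaly ΔM(t) = M(t) − M_∞ decays as ΔM₀·e^(−t/τ) with ΔM₀ = 783.4 − 1461.6 = −678.2 Gt C.
At t = 13.5 yr, e^(−t/τ) = e^(−1.797) = 0.1657, so ΔM = −112.4 Gt C and M = 1461.6 − 112.4 = 1349.2 Gt C.

1350 Gt C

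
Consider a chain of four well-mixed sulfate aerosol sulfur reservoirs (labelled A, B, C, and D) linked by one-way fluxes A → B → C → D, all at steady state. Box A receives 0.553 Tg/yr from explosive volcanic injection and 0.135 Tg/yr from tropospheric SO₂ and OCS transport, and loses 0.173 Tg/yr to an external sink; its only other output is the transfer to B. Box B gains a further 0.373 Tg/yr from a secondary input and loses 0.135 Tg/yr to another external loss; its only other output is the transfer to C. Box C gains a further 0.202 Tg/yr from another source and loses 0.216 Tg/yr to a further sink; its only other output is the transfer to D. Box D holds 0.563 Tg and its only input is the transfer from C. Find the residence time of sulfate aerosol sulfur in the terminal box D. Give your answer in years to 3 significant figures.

Box A: F(A→B) = (0.553 + 0.135) − 0.173 = 0.51500 Tg/yr.
Box B: F(B→C) = (0.51500 + 0.373) − 0.135 = 0.75300 Tg/yr.
Box C: F(C→D) = (0.75300 + 0.202) − 0.216 = 0.73900 Tg/yr.
Box D throughput = its input = 0.73900 Tg/yr; τ = 0.563 / 0.73900 = 0.7618 yr.

0.762 yr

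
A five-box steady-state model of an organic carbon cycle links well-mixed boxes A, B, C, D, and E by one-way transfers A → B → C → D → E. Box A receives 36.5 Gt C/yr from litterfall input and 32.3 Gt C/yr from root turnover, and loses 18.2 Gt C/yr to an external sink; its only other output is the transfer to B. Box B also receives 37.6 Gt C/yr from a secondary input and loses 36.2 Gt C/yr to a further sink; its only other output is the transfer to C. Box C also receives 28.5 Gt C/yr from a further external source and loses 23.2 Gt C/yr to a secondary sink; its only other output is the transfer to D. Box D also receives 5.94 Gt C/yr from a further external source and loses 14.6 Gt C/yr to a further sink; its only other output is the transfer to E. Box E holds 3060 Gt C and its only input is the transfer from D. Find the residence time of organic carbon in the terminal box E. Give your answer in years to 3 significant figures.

62.9 yr

Box A: F(A→B) = (36.5 + 32.3) − 18.2 = 50.600 Gt C/yr.
Box B: F(B→C) = (50.600 + 37.6) − 36.2 = 52.000 Gt C/yr.
Box C: F(C→D) = (52.000 + 28.5) − 23.2 = 57.300 Gt C/yr.
Box D: F(D→E) = (57.300 + 5.94) − 14.6 = 48.640 Gt C/yr.
Box E throughput = its input = 48.640 Gt C/yr; τ = 3060 / 48.640 = 62.91 yr.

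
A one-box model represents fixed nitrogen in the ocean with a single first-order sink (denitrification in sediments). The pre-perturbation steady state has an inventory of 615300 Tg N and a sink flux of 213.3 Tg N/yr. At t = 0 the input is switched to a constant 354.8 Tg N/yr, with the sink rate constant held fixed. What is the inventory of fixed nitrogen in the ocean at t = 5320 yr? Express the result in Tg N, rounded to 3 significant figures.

959000 Tg N

Residence time τ = M₀/F₀ = 2885 yr. The eventual steady state is M_∞ = M₀·(F₁/F₀) = 615300 × 354.8/213.3 = 1.0235×10^6 Tg N.
The anomaly ΔM(t) = M(t) − M_∞ decays as ΔM₀·e^(−t/τ) with ΔM₀ = 615300 − 1.0235×10^6 = −408200 Tg N.
At t = 5320 yr, e^(−t/τ) = e^(−1.844) = 0.1581, so ΔM = −64550 Tg N and M = 1.0235×10^6 − 64550 = 958930 Tg N.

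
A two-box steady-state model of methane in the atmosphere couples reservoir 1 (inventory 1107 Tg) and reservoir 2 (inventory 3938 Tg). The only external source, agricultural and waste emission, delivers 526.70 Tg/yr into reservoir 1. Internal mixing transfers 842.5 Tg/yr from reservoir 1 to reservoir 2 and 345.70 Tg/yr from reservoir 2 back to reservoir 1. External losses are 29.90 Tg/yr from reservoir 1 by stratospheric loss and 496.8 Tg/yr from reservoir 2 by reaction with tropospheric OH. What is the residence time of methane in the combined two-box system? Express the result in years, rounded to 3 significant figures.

For the system as a whole, the A↔B exchange is internal and contributes nothing to the throughput; only the external sinks remove mass.
M_total = 1107 + 3938 = 5045.0 Tg.
ΣF_external_out = 29.90 + 496.8 = 526.70 Tg/yr.
τ = M_total / ΣF_ext = 5045.0 / 526.70 = 9.579 yr.

9.58 yr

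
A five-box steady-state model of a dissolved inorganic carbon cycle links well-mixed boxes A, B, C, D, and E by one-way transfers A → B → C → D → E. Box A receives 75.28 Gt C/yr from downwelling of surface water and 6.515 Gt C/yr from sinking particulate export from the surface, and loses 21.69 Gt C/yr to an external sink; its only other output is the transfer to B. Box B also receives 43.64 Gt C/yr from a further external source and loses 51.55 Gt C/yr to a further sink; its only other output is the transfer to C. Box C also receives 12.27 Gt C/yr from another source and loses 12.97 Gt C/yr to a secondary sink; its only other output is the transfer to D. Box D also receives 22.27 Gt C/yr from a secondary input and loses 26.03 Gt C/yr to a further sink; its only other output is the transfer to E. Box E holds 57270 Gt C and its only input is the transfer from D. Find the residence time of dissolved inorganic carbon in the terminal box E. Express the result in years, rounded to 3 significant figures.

Box A: F(A→B) = (75.28 + 6.515) − 21.69 = 60.105 Gt C/yr.
Box B: F(B→C) = (60.105 + 43.64) − 51.55 = 52.195 Gt C/yr.
Box C: F(C→D) = (52.195 + 12.27) − 12.97 = 51.495 Gt C/yr.
Box D: F(D→E) = (51.495 + 22.27) − 26.03 = 47.735 Gt C/yr.
Box E throughput = its input = 47.735 Gt C/yr; τ = 57270 / 47.735 = 1200 yr.

1200 yr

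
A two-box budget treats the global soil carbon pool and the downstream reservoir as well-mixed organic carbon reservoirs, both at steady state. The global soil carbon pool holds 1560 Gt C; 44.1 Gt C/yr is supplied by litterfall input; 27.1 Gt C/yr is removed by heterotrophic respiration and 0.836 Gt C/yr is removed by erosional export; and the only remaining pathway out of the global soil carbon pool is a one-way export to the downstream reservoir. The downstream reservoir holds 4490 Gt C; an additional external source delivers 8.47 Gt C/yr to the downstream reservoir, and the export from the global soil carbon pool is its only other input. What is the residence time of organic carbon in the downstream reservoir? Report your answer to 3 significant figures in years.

Balance the global soil carbon pool: ΣF_in = 44.100 Gt C/yr.
Export to the downstream reservoir = ΣF_in − (27.1 + 0.836) = 16.164 Gt C/yr.
Total input to the downstream reservoir = 16.164 + 8.47 = 24.634 Gt C/yr; at steady state this equals its total output.
τ = M / F = 4490 / 24.634 = 182.3 yr.

182 yr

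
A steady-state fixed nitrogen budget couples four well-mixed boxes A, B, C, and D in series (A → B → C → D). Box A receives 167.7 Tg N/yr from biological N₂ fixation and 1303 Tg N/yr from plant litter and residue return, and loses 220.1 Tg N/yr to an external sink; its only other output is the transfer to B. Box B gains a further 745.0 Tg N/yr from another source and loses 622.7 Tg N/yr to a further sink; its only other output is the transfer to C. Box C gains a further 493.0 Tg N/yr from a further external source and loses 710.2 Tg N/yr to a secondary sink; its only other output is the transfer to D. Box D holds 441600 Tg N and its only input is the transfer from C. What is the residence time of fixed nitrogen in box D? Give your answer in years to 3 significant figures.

382 yr

Box A: F(A→B) = (167.7 + 1303) − 220.1 = 1250.6 Tg N/yr.
Box B: F(B→C) = (1250.6 + 745.0) − 622.7 = 1372.9 Tg N/yr.
Box C: F(C→D) = (1372.9 + 493.0) − 710.2 = 1155.7 Tg N/yr.
Box D throughput = its input = 1155.7 Tg N/yr; τ = 441600 / 1155.7 = 382.1 yr.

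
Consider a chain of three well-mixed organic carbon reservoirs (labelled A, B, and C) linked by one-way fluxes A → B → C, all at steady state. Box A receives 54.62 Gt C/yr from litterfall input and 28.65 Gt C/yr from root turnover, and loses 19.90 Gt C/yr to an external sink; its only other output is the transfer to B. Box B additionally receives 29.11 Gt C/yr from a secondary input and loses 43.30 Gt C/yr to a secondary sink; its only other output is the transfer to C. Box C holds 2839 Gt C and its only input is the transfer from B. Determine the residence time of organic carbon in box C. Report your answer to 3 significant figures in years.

57.7 yr

Box A: F(A→B) = (54.62 + 28.65) − 19.90 = 63.370 Gt C/yr.
Box B: F(B→C) = (63.370 + 29.11) − 43.30 = 49.180 Gt C/yr.
Box C throughput = its input = 49.180 Gt C/yr; τ = 2839 / 49.180 = 57.73 yr.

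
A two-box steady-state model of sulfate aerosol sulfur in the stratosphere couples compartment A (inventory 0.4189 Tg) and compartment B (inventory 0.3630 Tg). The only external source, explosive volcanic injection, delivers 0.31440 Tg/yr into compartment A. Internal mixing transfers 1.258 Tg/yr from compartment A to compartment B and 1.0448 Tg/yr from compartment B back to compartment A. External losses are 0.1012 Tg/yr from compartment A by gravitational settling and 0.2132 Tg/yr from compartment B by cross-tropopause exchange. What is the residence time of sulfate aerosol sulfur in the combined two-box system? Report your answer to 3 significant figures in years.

2.49 yr

Treat the two boxes together as one reservoir: the mixing fluxes between them are internal recycling, so τ = ΣM / Σ(external losses).
M_total = 0.4189 + 0.3630 = 0.78190 Tg.
ΣF_external_out = 0.1012 + 0.2132 = 0.31440 Tg/yr.
τ = M_total / ΣF_ext = 0.78190 / 0.31440 = 2.487 yr.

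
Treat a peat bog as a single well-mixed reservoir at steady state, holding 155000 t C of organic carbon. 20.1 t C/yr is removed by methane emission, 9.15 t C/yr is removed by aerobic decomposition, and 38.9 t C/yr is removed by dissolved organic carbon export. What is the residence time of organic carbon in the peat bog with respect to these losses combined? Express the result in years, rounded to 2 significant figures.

2300 yr

Total removal = 20.10 + 9.150 + 38.90 = 68.150 t C/yr.
τ = M / ΣF_out = 155000 / 68.150 = 2274 yr.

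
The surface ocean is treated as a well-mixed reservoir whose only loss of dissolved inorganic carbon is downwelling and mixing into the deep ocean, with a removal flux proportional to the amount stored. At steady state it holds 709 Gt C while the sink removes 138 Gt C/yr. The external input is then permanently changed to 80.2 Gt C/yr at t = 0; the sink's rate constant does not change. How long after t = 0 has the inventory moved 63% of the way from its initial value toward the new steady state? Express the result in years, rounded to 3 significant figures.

5.11 yr

τ = M₀/F₀ = 709/138 = 5.138 yr.
The remaining gap fraction is e^(−t/τ); 63% covered ⇒ e^(−t/τ) = 0.370.
t = −τ ln(0.370) = 5.138 × 0.9943 = 5.108 yr.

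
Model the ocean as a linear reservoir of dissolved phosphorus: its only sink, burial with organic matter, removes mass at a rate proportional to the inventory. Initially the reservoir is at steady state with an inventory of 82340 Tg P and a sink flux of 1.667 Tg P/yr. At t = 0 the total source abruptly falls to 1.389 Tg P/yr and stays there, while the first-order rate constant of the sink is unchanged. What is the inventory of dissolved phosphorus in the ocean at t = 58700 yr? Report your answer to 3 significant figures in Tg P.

τ = M₀/F₀ = 82340/1.667 = 49390 yr; rate constant k = 1/τ.
New steady state M_∞ = F₁/k = F₁·τ = 1.389 × 49390 = 68608 Tg P.
M(t) = M_∞ + (M₀ − M_∞)·e^(−t/τ); t/τ = 58700/49390 = 1.188, so e^(−t/τ) = 0.3047.
M(t) = 68608 + 13730 × 0.3047 = 72793 Tg P.

72800 Tg P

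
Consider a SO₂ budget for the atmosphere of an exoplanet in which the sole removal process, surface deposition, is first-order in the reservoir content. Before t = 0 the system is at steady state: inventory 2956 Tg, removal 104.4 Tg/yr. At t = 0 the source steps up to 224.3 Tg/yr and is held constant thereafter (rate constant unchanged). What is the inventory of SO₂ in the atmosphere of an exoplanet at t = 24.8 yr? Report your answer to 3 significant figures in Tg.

The sink rate constant is k = F₀/M₀ = 104.4/2956 = 0.03532 yr⁻¹.
Solving dM/dt = F₁ − kM with M(0) = M₀ gives M(t) = F₁/k + (M₀ − F₁/k)·e^(−kt).
F₁/k = 224.3/0.03532 = 6350.9 Tg; kt = 0.03532 × 24.8 = 0.8759, e^(−kt) = 0.4165.
M(24.8) = 6350.9 + (2956 − 6350.9) × 0.4165 = 6350.9 − 1414 = 4936.9 Tg.

4940 Tg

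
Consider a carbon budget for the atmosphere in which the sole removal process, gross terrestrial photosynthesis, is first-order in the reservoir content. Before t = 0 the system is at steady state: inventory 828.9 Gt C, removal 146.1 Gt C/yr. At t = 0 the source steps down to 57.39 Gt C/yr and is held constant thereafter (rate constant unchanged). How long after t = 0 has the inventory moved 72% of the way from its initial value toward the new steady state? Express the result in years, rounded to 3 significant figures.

7.22 yr

τ = M₀/F₀ = 828.9/146.1 = 5.674 yr.
The remaining gap fraction is e^(−t/τ); 72% covered ⇒ e^(−t/τ) = 0.280.
t = −τ ln(0.280) = 5.674 × 1.273 = 7.222 yr.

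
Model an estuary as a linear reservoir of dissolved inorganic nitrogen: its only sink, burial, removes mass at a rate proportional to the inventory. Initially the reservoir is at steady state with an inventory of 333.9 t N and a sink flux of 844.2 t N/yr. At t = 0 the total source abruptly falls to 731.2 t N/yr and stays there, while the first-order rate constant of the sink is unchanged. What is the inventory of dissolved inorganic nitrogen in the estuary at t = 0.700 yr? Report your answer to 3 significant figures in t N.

297 t N

Residence time τ = M₀/F₀ = 0.3955 yr. The eventual steady state is M_∞ = M₀·(F₁/F₀) = 333.9 × 731.2/844.2 = 289.21 t N.
The anomaly ΔM(t) = M(t) − M_∞ decays as ΔM₀·e^(−t/τ) with ΔM₀ = 333.9 − 289.21 = 44.69 t N.
At t = 0.700 yr, e^(−t/τ) = e^(−1.770) = 0.1704, so ΔM = 7.614 t N and M = 289.21 + 7.614 = 296.82 t N.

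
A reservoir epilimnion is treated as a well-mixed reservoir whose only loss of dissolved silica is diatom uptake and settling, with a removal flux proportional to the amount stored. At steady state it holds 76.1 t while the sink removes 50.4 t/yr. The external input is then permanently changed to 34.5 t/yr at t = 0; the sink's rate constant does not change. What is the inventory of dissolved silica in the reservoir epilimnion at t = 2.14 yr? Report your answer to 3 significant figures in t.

57.9 t

τ = M₀/F₀ = 76.1/50.4 = 1.510 yr; rate constant k = 1/τ.
New steady state M_∞ = F₁/k = F₁·τ = 34.5 × 1.510 = 52.092 t.
M(t) = M_∞ + (M₀ − M_∞)·e^(−t/τ); t/τ = 2.14/1.510 = 1.417, so e^(−t/τ) = 0.2424.
M(t) = 52.092 + 24.01 × 0.2424 = 57.911 t.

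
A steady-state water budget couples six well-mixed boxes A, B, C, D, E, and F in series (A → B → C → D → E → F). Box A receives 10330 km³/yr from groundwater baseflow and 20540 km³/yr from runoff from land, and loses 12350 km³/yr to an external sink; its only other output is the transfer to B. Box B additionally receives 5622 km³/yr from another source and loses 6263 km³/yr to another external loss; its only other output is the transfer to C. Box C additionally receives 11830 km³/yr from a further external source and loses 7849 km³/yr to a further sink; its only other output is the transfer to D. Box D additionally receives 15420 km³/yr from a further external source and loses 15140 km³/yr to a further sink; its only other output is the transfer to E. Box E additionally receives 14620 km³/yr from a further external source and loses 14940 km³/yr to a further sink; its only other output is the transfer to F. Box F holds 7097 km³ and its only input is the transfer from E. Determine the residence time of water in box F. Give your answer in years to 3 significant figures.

Box A: F(A→B) = (10330 + 20540) − 12350 = 18520 km³/yr.
Box B: F(B→C) = (18520 + 5622) − 6263 = 17879 km³/yr.
Box C: F(C→D) = (17879 + 11830) − 7849 = 21860 km³/yr.
Box D: F(D→E) = (21860 + 15420) − 15140 = 22140 km³/yr.
Box E: F(E→F) = (22140 + 14620) − 14940 = 21820 km³/yr.
Box F throughput = its input = 21820 km³/yr; τ = 7097 / 21820 = 0.3253 yr.

0.325 yr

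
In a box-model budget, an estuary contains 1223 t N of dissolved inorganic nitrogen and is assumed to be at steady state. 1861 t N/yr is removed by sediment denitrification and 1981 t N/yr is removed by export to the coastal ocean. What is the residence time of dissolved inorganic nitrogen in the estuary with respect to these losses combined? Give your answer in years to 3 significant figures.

0.318 yr

Total removal = 1861 + 1981 = 3842.0 t N/yr.
τ = M / ΣF_out = 1223 / 3842.0 = 0.3183 yr.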